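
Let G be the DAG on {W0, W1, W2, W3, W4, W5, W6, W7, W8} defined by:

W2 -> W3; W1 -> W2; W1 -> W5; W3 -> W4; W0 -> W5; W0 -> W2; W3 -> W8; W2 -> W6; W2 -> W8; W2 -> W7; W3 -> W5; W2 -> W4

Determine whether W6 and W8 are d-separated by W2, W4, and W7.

Yes

Enumerating the 5 paths from W6 to W8 and testing each for blocking by {W2, W4, W7}:
Path 1: W6 ← W2 → W4 ← W3 → W8
  W2 is a fork here and W2 is conditioned on, so the path is blocked at W2.
Path 2: W6 ← W2 ← W1 → W5 ← W3 → W8
  W2 is a chain here and W2 is conditioned on, so the path is blocked at W2.
Path 3: W6 ← W2 → W3 → W8
  W2 is a fork here and W2 is conditioned on, so the path is blocked at W2.
Path 4: W6 ← W2 → W8
  W2 is a fork here and W2 is conditioned on, so the path is blocked at W2.
Path 5: W6 ← W2 ← W0 → W5 ← W3 → W8
  W2 is a chain here and W2 is conditioned on, so the path is blocked at W2.
Every path is blocked, so W6 and W8 are d-separated given {W2, W4, W7}.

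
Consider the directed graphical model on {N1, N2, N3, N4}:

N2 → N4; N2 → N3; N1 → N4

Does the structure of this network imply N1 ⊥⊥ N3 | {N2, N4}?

The only undirected path from N1 to N3 is:
Path 1: N1 → N4 ← N2 → N3
  N2 is a fork here and N2 is conditioned on, so the path is blocked at N2.
All paths are blocked; N1 ⊥ N3 | {N2, N4} holds.

Yes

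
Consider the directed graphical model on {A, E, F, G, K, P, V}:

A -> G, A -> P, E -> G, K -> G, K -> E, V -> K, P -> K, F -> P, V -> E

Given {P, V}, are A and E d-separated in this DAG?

6 paths connect A and E; each must be blocked for d-separation to hold:
Path 1: A → G ← K ← V → E
  G is a collider here and neither G nor any of its descendants is conditioned on, so the collider stays closed — the path is blocked at G.
Path 2: A → G ← K → E
  G is a collider here and neither G nor any of its descendants is conditioned on, so the collider stays closed — the path is blocked at G.
Path 3: A → G ← E
  G is a collider here and neither G nor any of its descendants is conditioned on, so the collider stays closed — the path is blocked at G.
Path 4: A → P → K → G ← E
  P is a chain here and P is conditioned on, so the path is blocked at P.
Path 5: A → P → K ← V → E
  P is a chain here and P is conditioned on, so the path is blocked at P.
Path 6: A → P → K → E
  P is a chain here and P is conditioned on, so the path is blocked at P.
Every path is blocked, so A and E are d-separated given {P, V}.

Yes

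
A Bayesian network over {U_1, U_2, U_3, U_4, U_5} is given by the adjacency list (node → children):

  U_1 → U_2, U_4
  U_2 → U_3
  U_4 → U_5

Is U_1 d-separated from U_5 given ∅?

The only undirected path from U_1 to U_5 is:
Path 1: U_1 → U_4 → U_5
  U_4 is a chain and U_4 is not conditioned on — no node blocks this path, so it is active.
Because an active path exists, U_1 and U_5 are not d-separated.

No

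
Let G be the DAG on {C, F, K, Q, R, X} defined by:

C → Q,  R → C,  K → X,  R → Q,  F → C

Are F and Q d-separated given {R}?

We examine all 2 paths between F and Q:
Path 1: F → C → Q
  C is a chain and C is not conditioned on — no node blocks this path, so it is active.
Path 2: F → C ← R → Q
  C is a collider here and neither C nor any of its descendants is conditioned on, so the collider stays closed — the path is blocked at C.
Because an active path exists, F and Q are not d-separated.

No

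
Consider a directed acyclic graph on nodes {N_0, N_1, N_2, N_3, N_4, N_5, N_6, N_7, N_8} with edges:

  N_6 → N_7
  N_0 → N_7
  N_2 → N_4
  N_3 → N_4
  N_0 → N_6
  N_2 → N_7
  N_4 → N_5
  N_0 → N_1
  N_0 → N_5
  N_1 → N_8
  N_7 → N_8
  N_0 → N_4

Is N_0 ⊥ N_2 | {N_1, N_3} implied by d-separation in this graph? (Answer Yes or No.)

Yes — N_0 and N_2 are d-separated given {N_1, N_3}.

We examine all 5 paths between N_0 and N_2:
Path 1: N_0 → N_1 → N_8 ← N_7 ← N_2
  N_1 is a chain here and N_1 is conditioned on, so the path is blocked at N_1.
Path 2: N_0 → N_7 ← N_2
  N_7 is a collider here and neither N_7 nor any of its descendants is conditioned on, so the collider stays closed — the path is blocked at N_7.
Path 3: N_0 → N_4 ← N_2
  N_4 is a collider here and neither N_4 nor any of its descendants is conditioned on, so the collider stays closed — the path is blocked at N_4.
Path 4: N_0 → N_6 → N_7 ← N_2
  N_7 is a collider here and neither N_7 nor any of its descendants is conditioned on, so the collider stays closed — the path is blocked at N_7.
Path 5: N_0 → N_5 ← N_4 ← N_2
  N_5 is a collider here and neither N_5 nor any of its descendants is conditioned on, so the collider stays closed — the path is blocked at N_5.
Since every path is blocked, d-separation holds.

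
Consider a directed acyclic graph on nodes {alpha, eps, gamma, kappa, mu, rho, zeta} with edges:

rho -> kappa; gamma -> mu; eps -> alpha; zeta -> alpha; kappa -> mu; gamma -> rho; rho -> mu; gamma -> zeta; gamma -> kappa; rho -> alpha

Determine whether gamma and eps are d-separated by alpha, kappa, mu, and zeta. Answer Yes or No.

No

6 paths connect gamma and eps; each must be blocked for d-separation to hold:
Path 1: gamma → rho → alpha ← eps
  rho is a chain and rho is not conditioned on; alpha is a collider and alpha is conditioned on, which opens it — no node blocks this path, so it is active.
Path 2: gamma → zeta → alpha ← eps
  zeta is a chain here and zeta is conditioned on, so the path is blocked at zeta.
Path 3: gamma → kappa ← rho → alpha ← eps
  kappa is a collider and kappa is conditioned on, which opens it; rho is a fork and rho is not conditioned on; alpha is a collider and alpha is conditioned on, which opens it — no node blocks this path, so it is active.
Path 4: gamma → kappa → mu ← rho → alpha ← eps
  kappa is a chain here and kappa is conditioned on, so the path is blocked at kappa.
Path 5: gamma → mu ← rho → alpha ← eps
  mu is a collider and mu is conditioned on, which opens it; rho is a fork and rho is not conditioned on; alpha is a collider and alpha is conditioned on, which opens it — no node blocks this path, so it is active.
Path 6: gamma → mu ← kappa ← rho → alpha ← eps
  kappa is a chain here and kappa is conditioned on, so the path is blocked at kappa.
At least one path is unblocked, so d-separation fails.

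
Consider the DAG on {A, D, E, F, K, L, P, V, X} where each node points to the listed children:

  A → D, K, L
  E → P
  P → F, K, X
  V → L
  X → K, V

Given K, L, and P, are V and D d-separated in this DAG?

There are 3 undirected paths between V and D; checking each against the conditioning set {K, L, P}:
Path 1: V → L ← A → D
  L is a collider and L is conditioned on, which opens it; A is a fork and A is not conditioned on — no node blocks this path, so it is active.
Path 2: V ← X → K ← A → D
  X is a fork and X is not conditioned on; K is a collider and K is conditioned on, which opens it; A is a fork and A is not conditioned on — no node blocks this path, so it is active.
Path 3: V ← X ← P → K ← A → D
  P is a fork here and P is conditioned on, so the path is blocked at P.
At least one path is unblocked, so d-separation fails.

No — V and D are not d-separated given {K, L, P}.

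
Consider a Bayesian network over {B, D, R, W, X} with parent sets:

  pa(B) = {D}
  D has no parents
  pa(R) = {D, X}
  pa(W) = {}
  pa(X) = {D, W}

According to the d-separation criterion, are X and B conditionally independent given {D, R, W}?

Enumerating the 2 paths from X to B and testing each for blocking by {D, R, W}:
Path 1: X → R ← D → B
  D is a fork here and D is conditioned on, so the path is blocked at D.
Path 2: X ← D → B
  D is a fork here and D is conditioned on, so the path is blocked at D.
Every path is blocked, so X and B are d-separated given {D, R, W}.

Yes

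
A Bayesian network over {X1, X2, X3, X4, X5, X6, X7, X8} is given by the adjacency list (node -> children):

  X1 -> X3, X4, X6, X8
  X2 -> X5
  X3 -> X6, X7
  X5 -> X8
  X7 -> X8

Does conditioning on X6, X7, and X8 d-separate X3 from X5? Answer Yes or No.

No

We examine all 3 paths between X3 and X5:
  1. X3 → X6 ← X1 → X8 ← X5 — X6:collider[open]; X1:fork[open]; X8:collider[open] ⇒ active
  2. X3 ← X1 → X8 ← X5 — X1:fork[open]; X8:collider[open] ⇒ active
  3. X3 → X7 → X8 ← X5 — X7:chain[blocks]; X8:collider[open] ⇒ blocked
At least one path is unblocked, so d-separation fails.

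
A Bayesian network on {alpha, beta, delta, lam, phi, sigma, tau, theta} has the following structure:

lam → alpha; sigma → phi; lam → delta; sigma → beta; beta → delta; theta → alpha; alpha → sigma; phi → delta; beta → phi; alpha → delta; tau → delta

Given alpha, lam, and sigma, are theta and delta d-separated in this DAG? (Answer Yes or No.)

6 paths connect theta and delta; each must be blocked for d-separation to hold:
Path 1: theta → alpha ← lam → delta
  lam is a fork here and lam is conditioned on, so the path is blocked at lam.
Path 2: theta → alpha → delta
  alpha is a chain here and alpha is conditioned on, so the path is blocked at alpha.
Path 3: theta → alpha → sigma → beta → phi → delta
  alpha is a chain here and alpha is conditioned on, so the path is blocked at alpha.
Path 4: theta → alpha → sigma → beta → delta
  alpha is a chain here and alpha is conditioned on, so the path is blocked at alpha.
Path 5: theta → alpha → sigma → phi ← beta → delta
  alpha is a chain here and alpha is conditioned on, so the path is blocked at alpha.
Path 6: theta → alpha → sigma → phi → delta
  alpha is a chain here and alpha is conditioned on, so the path is blocked at alpha.
Every path is blocked, so theta and delta are d-separated given {alpha, lam, sigma}.

Yes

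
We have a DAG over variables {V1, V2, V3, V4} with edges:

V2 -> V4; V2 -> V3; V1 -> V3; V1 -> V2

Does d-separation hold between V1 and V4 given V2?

We examine all 2 paths between V1 and V4:
  1. V1 → V3 ← V2 → V4 — V3:collider[blocks]; V2:fork[blocks] ⇒ blocked
  2. V1 → V2 → V4 — V2:chain[blocks] ⇒ blocked
Every path is blocked, so V1 and V4 are d-separated given {V2}.

Yes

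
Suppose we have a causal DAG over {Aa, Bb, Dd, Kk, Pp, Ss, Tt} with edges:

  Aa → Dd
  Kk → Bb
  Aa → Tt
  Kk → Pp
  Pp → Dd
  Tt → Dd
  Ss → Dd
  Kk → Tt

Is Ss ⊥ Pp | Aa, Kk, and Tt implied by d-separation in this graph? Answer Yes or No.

Yes

We examine all 3 paths between Ss and Pp:
Path 1: Ss → Dd ← Aa → Tt ← Kk → Pp
  Dd is a collider here and neither Dd nor any of its descendants is conditioned on, so the collider stays closed — the path is blocked at Dd.
Path 2: Ss → Dd ← Pp
  Dd is a collider here and neither Dd nor any of its descendants is conditioned on, so the collider stays closed — the path is blocked at Dd.
Path 3: Ss → Dd ← Tt ← Kk → Pp
  Dd is a collider here and neither Dd nor any of its descendants is conditioned on, so the collider stays closed — the path is blocked at Dd.
All paths are blocked; Ss ⊥ Pp | {Aa, Kk, Tt} holds.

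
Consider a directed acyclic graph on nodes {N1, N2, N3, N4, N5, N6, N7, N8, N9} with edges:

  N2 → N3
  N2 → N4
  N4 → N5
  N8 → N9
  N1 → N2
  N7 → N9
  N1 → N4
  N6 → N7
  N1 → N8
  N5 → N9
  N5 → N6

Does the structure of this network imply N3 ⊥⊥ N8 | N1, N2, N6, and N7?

6 paths connect N3 and N8; each must be blocked for d-separation to hold:
Path 1: N3 ← N2 ← N1 → N8
  N2 is a chain here and N2 is conditioned on, so the path is blocked at N2.
Path 2: N3 ← N2 ← N1 → N4 → N5 → N6 → N7 → N9 ← N8
  N2 is a chain here and N2 is conditioned on, so the path is blocked at N2.
Path 3: N3 ← N2 ← N1 → N4 → N5 → N9 ← N8
  N2 is a chain here and N2 is conditioned on, so the path is blocked at N2.
Path 4: N3 ← N2 → N4 ← N1 → N8
  N2 is a fork here and N2 is conditioned on, so the path is blocked at N2.
Path 5: N3 ← N2 → N4 → N5 → N6 → N7 → N9 ← N8
  N2 is a fork here and N2 is conditioned on, so the path is blocked at N2.
Path 6: N3 ← N2 → N4 → N5 → N9 ← N8
  N2 is a fork here and N2 is conditioned on, so the path is blocked at N2.
Every path is blocked, so N3 and N8 are d-separated given {N1, N2, N6, N7}.

Yes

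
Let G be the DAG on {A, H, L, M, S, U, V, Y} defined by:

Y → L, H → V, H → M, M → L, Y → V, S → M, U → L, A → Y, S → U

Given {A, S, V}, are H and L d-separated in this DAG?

There are 3 undirected paths between H and L; checking each against the conditioning set {A, S, V}:
  1. H → V ← Y → L — V:collider[open]; Y:fork[open] ⇒ active
  2. H → M ← S → U → L — M:collider[blocks]; S:fork[blocks]; U:chain[open] ⇒ blocked
  3. H → M → L — M:chain[open] ⇒ active
Because an active path exists, H and L are not d-separated.

No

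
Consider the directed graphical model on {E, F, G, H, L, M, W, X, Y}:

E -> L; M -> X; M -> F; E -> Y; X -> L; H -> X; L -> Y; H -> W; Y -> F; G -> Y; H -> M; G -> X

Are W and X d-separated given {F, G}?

No

We examine all 5 paths between W and X:
  1. W ← H → M → F ← Y ← E → L ← X — H:fork[open]; M:chain[open]; F:collider[open]; Y:chain[open]; E:fork[open]; L:collider[open] ⇒ active
  2. W ← H → M → F ← Y ← G → X — H:fork[open]; M:chain[open]; F:collider[open]; Y:chain[open]; G:fork[blocks] ⇒ blocked
  3. W ← H → M → F ← Y ← L ← X — H:fork[open]; M:chain[open]; F:collider[open]; Y:chain[open]; L:chain[open] ⇒ active
  4. W ← H → M → X — H:fork[open]; M:chain[open] ⇒ active
  5. W ← H → X — H:fork[open] ⇒ active
At least one path is unblocked, so d-separation fails.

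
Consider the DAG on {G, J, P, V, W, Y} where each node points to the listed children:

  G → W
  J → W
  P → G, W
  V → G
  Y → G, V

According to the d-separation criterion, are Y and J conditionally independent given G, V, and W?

No

There are 4 undirected paths between Y and J; checking each against the conditioning set {G, V, W}:
  1. Y → V → G ← P → W ← J — V:chain[blocks]; G:collider[open]; P:fork[open]; W:collider[open] ⇒ blocked
  2. Y → V → G → W ← J — V:chain[blocks]; G:chain[blocks]; W:collider[open] ⇒ blocked
  3. Y → G ← P → W ← J — G:collider[open]; P:fork[open]; W:collider[open] ⇒ active
  4. Y → G → W ← J — G:chain[blocks]; W:collider[open] ⇒ blocked
At least one path is unblocked, so d-separation fails.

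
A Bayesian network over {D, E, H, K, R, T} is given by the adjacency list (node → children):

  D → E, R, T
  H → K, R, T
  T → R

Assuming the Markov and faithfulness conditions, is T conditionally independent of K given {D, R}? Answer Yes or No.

Enumerating the 3 paths from T to K and testing each for blocking by {D, R}:
Path 1: T → R ← H → K
  R is a collider and R is conditioned on, which opens it; H is a fork and H is not conditioned on — no node blocks this path, so it is active.
Path 2: T ← H → K
  H is a fork and H is not conditioned on — no node blocks this path, so it is active.
Path 3: T ← D → R ← H → K
  D is a fork here and D is conditioned on, so the path is blocked at D.
At least one path is unblocked, so d-separation fails.

No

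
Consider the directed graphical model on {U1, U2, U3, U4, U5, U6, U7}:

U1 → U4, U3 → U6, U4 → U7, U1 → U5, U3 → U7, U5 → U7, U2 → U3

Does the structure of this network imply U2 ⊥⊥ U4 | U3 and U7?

Yes — U2 and U4 are d-separated given {U3, U7}.

We examine all 2 paths between U2 and U4:
  1. U2 → U3 → U7 ← U4 — U3:chain[blocks]; U7:collider[open] ⇒ blocked
  2. U2 → U3 → U7 ← U5 ← U1 → U4 — U3:chain[blocks]; U7:collider[open]; U5:chain[open]; U1:fork[open] ⇒ blocked
Every path is blocked, so U2 and U4 are d-separated given {U3, U7}.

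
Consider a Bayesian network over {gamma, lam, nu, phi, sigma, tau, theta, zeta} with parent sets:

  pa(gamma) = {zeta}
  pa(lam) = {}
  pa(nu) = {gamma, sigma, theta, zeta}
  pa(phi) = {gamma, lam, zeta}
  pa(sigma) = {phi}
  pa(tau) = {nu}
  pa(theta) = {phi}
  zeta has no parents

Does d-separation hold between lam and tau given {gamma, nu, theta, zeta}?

Enumerating the 6 paths from lam to tau and testing each for blocking by {gamma, nu, theta, zeta}:
Path 1: lam → phi ← gamma → nu → tau
  gamma is a fork here and gamma is conditioned on, so the path is blocked at gamma.
Path 2: lam → phi ← gamma ← zeta → nu → tau
  gamma is a chain here and gamma is conditioned on, so the path is blocked at gamma.
Path 3: lam → phi ← zeta → nu → tau
  zeta is a fork here and zeta is conditioned on, so the path is blocked at zeta.
Path 4: lam → phi ← zeta → gamma → nu → tau
  zeta is a fork here and zeta is conditioned on, so the path is blocked at zeta.
Path 5: lam → phi → theta → nu → tau
  theta is a chain here and theta is conditioned on, so the path is blocked at theta.
Path 6: lam → phi → sigma → nu → tau
  nu is a chain here and nu is conditioned on, so the path is blocked at nu.
Every path is blocked, so lam and tau are d-separated given {gamma, nu, theta, zeta}.

Yes — lam and tau are d-separated given {gamma, nu, theta, zeta}.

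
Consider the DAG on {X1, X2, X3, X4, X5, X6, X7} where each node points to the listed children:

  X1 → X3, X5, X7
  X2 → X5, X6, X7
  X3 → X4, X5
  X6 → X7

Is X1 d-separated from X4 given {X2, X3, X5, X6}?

Yes

There are 4 undirected paths between X1 and X4; checking each against the conditioning set {X2, X3, X5, X6}:
Path 1: X1 → X7 ← X6 ← X2 → X5 ← X3 → X4
  X7 is a collider here and neither X7 nor any of its descendants is conditioned on, so the collider stays closed — the path is blocked at X7.
Path 2: X1 → X7 ← X2 → X5 ← X3 → X4
  X7 is a collider here and neither X7 nor any of its descendants is conditioned on, so the collider stays closed — the path is blocked at X7.
Path 3: X1 → X3 → X4
  X3 is a chain here and X3 is conditioned on, so the path is blocked at X3.
Path 4: X1 → X5 ← X3 → X4
  X3 is a fork here and X3 is conditioned on, so the path is blocked at X3.
Since every path is blocked, d-separation holds.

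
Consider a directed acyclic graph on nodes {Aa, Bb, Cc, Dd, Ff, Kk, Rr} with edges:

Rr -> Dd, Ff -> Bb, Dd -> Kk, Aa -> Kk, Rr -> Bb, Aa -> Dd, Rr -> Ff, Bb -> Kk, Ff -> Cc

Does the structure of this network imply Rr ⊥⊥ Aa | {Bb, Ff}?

We examine all 6 paths between Rr and Aa:
Path 1: Rr → Dd ← Aa
  Dd is a collider here and neither Dd nor any of its descendants is conditioned on, so the collider stays closed — the path is blocked at Dd.
Path 2: Rr → Dd → Kk ← Aa
  Kk is a collider here and neither Kk nor any of its descendants is conditioned on, so the collider stays closed — the path is blocked at Kk.
Path 3: Rr → Ff → Bb → Kk ← Aa
  Ff is a chain here and Ff is conditioned on, so the path is blocked at Ff.
Path 4: Rr → Ff → Bb → Kk ← Dd ← Aa
  Ff is a chain here and Ff is conditioned on, so the path is blocked at Ff.
Path 5: Rr → Bb → Kk ← Aa
  Bb is a chain here and Bb is conditioned on, so the path is blocked at Bb.
Path 6: Rr → Bb → Kk ← Dd ← Aa
  Bb is a chain here and Bb is conditioned on, so the path is blocked at Bb.
Every path is blocked, so Rr and Aa are d-separated given {Bb, Ff}.

Yes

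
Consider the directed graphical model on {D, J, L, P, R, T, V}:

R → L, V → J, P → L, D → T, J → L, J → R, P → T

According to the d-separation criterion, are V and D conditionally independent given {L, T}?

2 paths connect V and D; each must be blocked for d-separation to hold:
Path 1: V → J → L ← P → T ← D
  J is a chain and J is not conditioned on; L is a collider and L is conditioned on, which opens it; P is a fork and P is not conditioned on; T is a collider and T is conditioned on, which opens it — no node blocks this path, so it is active.
Path 2: V → J → R → L ← P → T ← D
  J is a chain and J is not conditioned on; R is a chain and R is not conditioned on; L is a collider and L is conditioned on, which opens it; P is a fork and P is not conditioned on; T is a collider and T is conditioned on, which opens it — no node blocks this path, so it is active.
Because an active path exists, V and D are not d-separated.

No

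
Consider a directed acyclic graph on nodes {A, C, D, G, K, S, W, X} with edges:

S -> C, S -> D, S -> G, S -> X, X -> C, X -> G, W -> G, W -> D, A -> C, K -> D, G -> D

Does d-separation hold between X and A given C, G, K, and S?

No

Enumerating the 5 paths from X to A and testing each for blocking by {C, G, K, S}:
Path 1: X → G → D ← S → C ← A
  G is a chain here and G is conditioned on, so the path is blocked at G.
Path 2: X → G ← S → C ← A
  S is a fork here and S is conditioned on, so the path is blocked at S.
Path 3: X → G ← W → D ← S → C ← A
  D is a collider here and neither D nor any of its descendants is conditioned on, so the collider stays closed — the path is blocked at D.
Path 4: X → C ← A
  C is a collider and C is conditioned on, which opens it — no node blocks this path, so it is active.
Path 5: X ← S → C ← A
  S is a fork here and S is conditioned on, so the path is blocked at S.
At least one path is unblocked, so d-separation fails.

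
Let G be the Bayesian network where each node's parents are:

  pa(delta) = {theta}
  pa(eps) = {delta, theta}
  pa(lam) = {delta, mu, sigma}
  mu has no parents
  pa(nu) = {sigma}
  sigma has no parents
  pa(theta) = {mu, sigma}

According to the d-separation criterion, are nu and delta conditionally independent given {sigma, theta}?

Yes

6 paths connect nu and delta; each must be blocked for d-separation to hold:
  1. nu ← sigma → lam ← delta — sigma:fork[blocks]; lam:collider[blocks] ⇒ blocked
  2. nu ← sigma → lam ← mu → theta → eps ← delta — sigma:fork[blocks]; lam:collider[blocks]; mu:fork[open]; theta:chain[blocks]; eps:collider[blocks] ⇒ blocked
  3. nu ← sigma → lam ← mu → theta → delta — sigma:fork[blocks]; lam:collider[blocks]; mu:fork[open]; theta:chain[blocks] ⇒ blocked
  4. nu ← sigma → theta → eps ← delta — sigma:fork[blocks]; theta:chain[blocks]; eps:collider[blocks] ⇒ blocked
  5. nu ← sigma → theta → delta — sigma:fork[blocks]; theta:chain[blocks] ⇒ blocked
  6. nu ← sigma → theta ← mu → lam ← delta — sigma:fork[blocks]; theta:collider[open]; mu:fork[open]; lam:collider[blocks] ⇒ blocked
Every path is blocked, so nu and delta are d-separated given {sigma, theta}.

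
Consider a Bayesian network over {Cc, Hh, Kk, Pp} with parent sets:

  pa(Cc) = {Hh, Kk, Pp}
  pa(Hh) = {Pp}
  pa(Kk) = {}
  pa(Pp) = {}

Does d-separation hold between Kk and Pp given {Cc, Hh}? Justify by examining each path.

No

2 paths connect Kk and Pp; each must be blocked for d-separation to hold:
Path 1: Kk → Cc ← Pp
  Cc is a collider and Cc is conditioned on, which opens it — no node blocks this path, so it is active.
Path 2: Kk → Cc ← Hh ← Pp
  Hh is a chain here and Hh is conditioned on, so the path is blocked at Hh.
At least one path is unblocked, so d-separation fails.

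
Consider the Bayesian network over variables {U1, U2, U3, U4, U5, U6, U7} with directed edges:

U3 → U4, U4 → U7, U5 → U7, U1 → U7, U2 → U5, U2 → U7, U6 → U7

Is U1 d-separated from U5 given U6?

We examine all 2 paths between U1 and U5:
Path 1: U1 → U7 ← U5
  U7 is a collider here and neither U7 nor any of its descendants is conditioned on, so the collider stays closed — the path is blocked at U7.
Path 2: U1 → U7 ← U2 → U5
  U7 is a collider here and neither U7 nor any of its descendants is conditioned on, so the collider stays closed — the path is blocked at U7.
Every path is blocked, so U1 and U5 are d-separated given {U6}.

Yes — U1 and U5 are d-separated given {U6}.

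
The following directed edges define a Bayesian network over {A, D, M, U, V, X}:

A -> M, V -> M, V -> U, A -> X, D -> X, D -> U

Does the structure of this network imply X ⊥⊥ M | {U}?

No — X and M are not d-separated given {U}.

Enumerating the 2 paths from X to M and testing each for blocking by {U}:
Path 1: X ← A → M
  A is a fork and A is not conditioned on — no node blocks this path, so it is active.
Path 2: X ← D → U ← V → M
  D is a fork and D is not conditioned on; U is a collider and U is conditioned on, which opens it; V is a fork and V is not conditioned on — no node blocks this path, so it is active.
At least one path is unblocked, so d-separation fails.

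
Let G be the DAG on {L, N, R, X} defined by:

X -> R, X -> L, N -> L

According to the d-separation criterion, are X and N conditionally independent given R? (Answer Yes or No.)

Yes — X and N are d-separated given {R}.

There is one path between X and N:
Path 1: X → L ← N
  L is a collider here and neither L nor any of its descendants is conditioned on, so the collider stays closed — the path is blocked at L.
All paths are blocked; X ⊥ N | {R} holds.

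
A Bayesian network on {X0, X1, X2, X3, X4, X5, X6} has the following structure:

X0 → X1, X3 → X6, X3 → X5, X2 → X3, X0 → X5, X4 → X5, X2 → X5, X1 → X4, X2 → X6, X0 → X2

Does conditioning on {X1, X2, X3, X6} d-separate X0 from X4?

We examine all 5 paths between X0 and X4:
  1. X0 → X2 → X6 ← X3 → X5 ← X4 — X2:chain[blocks]; X6:collider[open]; X3:fork[blocks]; X5:collider[blocks] ⇒ blocked
  2. X0 → X2 → X3 → X5 ← X4 — X2:chain[blocks]; X3:chain[blocks]; X5:collider[blocks] ⇒ blocked
  3. X0 → X2 → X5 ← X4 — X2:chain[blocks]; X5:collider[blocks] ⇒ blocked
  4. X0 → X1 → X4 — X1:chain[blocks] ⇒ blocked
  5. X0 → X5 ← X4 — X5:collider[blocks] ⇒ blocked
Every path is blocked, so X0 and X4 are d-separated given {X1, X2, X3, X6}.

Yes — X0 and X4 are d-separated given {X1, X2, X3, X6}.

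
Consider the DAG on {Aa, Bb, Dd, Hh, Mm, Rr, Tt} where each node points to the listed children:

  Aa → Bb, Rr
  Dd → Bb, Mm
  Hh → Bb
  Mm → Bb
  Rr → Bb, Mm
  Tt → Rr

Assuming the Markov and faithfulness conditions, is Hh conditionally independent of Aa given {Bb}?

No

Enumerating the 4 paths from Hh to Aa and testing each for blocking by {Bb}:
  1. Hh → Bb ← Aa — Bb:collider[open] ⇒ active
  2. Hh → Bb ← Rr ← Aa — Bb:collider[open]; Rr:chain[open] ⇒ active
  3. Hh → Bb ← Mm ← Rr ← Aa — Bb:collider[open]; Mm:chain[open]; Rr:chain[open] ⇒ active
  4. Hh → Bb ← Dd → Mm ← Rr ← Aa — Bb:collider[open]; Dd:fork[open]; Mm:collider[open]; Rr:chain[open] ⇒ active
Because an active path exists, Hh and Aa are not d-separated.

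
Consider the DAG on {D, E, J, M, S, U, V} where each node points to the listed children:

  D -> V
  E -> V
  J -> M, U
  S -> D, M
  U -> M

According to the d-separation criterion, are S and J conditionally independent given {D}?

Yes

Enumerating the 2 paths from S to J and testing each for blocking by {D}:
Path 1: S → M ← U ← J
  M is a collider here and neither M nor any of its descendants is conditioned on, so the collider stays closed — the path is blocked at M.
Path 2: S → M ← J
  M is a collider here and neither M nor any of its descendants is conditioned on, so the collider stays closed — the path is blocked at M.
Since every path is blocked, d-separation holds.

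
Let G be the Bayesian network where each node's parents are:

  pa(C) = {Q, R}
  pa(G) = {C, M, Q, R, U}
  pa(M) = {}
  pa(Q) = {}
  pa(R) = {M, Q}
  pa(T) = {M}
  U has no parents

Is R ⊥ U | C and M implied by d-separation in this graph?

Yes — R and U are d-separated given {C, M}.

6 paths connect R and U; each must be blocked for d-separation to hold:
  1. R → C ← Q → G ← U — C:collider[open]; Q:fork[open]; G:collider[blocks] ⇒ blocked
  2. R → C → G ← U — C:chain[blocks]; G:collider[blocks] ⇒ blocked
  3. R ← Q → C → G ← U — Q:fork[open]; C:chain[blocks]; G:collider[blocks] ⇒ blocked
  4. R ← Q → G ← U — Q:fork[open]; G:collider[blocks] ⇒ blocked
  5. R → G ← U — G:collider[blocks] ⇒ blocked
  6. R ← M → G ← U — M:fork[blocks]; G:collider[blocks] ⇒ blocked
All paths are blocked; R ⊥ U | {C, M} holds.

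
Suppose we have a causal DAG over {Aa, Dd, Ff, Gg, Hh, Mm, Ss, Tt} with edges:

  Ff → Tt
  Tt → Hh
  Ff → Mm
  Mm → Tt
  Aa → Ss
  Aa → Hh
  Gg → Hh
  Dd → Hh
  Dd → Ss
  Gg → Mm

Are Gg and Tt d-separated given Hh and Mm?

3 paths connect Gg and Tt; each must be blocked for d-separation to hold:
Path 1: Gg → Mm → Tt
  Mm is a chain here and Mm is conditioned on, so the path is blocked at Mm.
Path 2: Gg → Mm ← Ff → Tt
  Mm is a collider and Mm is conditioned on, which opens it; Ff is a fork and Ff is not conditioned on — no node blocks this path, so it is active.
Path 3: Gg → Hh ← Tt
  Hh is a collider and Hh is conditioned on, which opens it — no node blocks this path, so it is active.
At least one path is unblocked, so d-separation fails.

No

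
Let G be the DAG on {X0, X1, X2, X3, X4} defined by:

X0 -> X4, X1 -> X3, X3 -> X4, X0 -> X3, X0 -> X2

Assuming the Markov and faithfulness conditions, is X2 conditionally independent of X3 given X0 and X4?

Yes

2 paths connect X2 and X3; each must be blocked for d-separation to hold:
Path 1: X2 ← X0 → X3
  X0 is a fork here and X0 is conditioned on, so the path is blocked at X0.
Path 2: X2 ← X0 → X4 ← X3
  X0 is a fork here and X0 is conditioned on, so the path is blocked at X0.
Since every path is blocked, d-separation holds.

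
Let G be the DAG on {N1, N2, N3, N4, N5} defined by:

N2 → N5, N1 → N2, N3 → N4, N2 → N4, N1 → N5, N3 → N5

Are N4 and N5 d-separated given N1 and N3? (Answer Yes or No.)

No

There are 3 undirected paths between N4 and N5; checking each against the conditioning set {N1, N3}:
Path 1: N4 ← N2 → N5
  N2 is a fork and N2 is not conditioned on — no node blocks this path, so it is active.
Path 2: N4 ← N2 ← N1 → N5
  N1 is a fork here and N1 is conditioned on, so the path is blocked at N1.
Path 3: N4 ← N3 → N5
  N3 is a fork here and N3 is conditioned on, so the path is blocked at N3.
At least one path is unblocked, so d-separation fails.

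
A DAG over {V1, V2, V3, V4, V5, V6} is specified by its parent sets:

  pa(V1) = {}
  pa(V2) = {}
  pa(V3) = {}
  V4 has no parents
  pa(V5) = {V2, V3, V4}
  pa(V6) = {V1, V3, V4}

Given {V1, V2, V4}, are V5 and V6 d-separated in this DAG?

There are 2 undirected paths between V5 and V6; checking each against the conditioning set {V1, V2, V4}:
Path 1: V5 ← V4 → V6
  V4 is a fork here and V4 is conditioned on, so the path is blocked at V4.
Path 2: V5 ← V3 → V6
  V3 is a fork and V3 is not conditioned on — no node blocks this path, so it is active.
Since the path V5 ← V3 → V6 is active, V5 and V6 are not d-separated given {V1, V2, V4}.

No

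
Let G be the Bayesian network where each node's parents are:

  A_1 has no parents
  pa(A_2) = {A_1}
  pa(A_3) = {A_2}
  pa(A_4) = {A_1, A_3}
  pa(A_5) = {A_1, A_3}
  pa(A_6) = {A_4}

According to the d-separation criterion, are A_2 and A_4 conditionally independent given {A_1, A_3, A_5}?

Enumerating the 4 paths from A_2 to A_4 and testing each for blocking by {A_1, A_3, A_5}:
  1. A_2 → A_3 → A_5 ← A_1 → A_4 — A_3:chain[blocks]; A_5:collider[open]; A_1:fork[blocks] ⇒ blocked
  2. A_2 → A_3 → A_4 — A_3:chain[blocks] ⇒ blocked
  3. A_2 ← A_1 → A_5 ← A_3 → A_4 — A_1:fork[blocks]; A_5:collider[open]; A_3:fork[blocks] ⇒ blocked
  4. A_2 ← A_1 → A_4 — A_1:fork[blocks] ⇒ blocked
Every path is blocked, so A_2 and A_4 are d-separated given {A_1, A_3, A_5}.

Yes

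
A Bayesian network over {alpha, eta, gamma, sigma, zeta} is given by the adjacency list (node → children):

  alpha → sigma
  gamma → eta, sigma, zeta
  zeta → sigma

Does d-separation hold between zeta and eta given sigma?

No

We examine all 2 paths between zeta and eta:
Path 1: zeta → sigma ← gamma → eta
  sigma is a collider and sigma is conditioned on, which opens it; gamma is a fork and gamma is not conditioned on — no node blocks this path, so it is active.
Path 2: zeta ← gamma → eta
  gamma is a fork and gamma is not conditioned on — no node blocks this path, so it is active.
Because an active path exists, zeta and eta are not d-separated.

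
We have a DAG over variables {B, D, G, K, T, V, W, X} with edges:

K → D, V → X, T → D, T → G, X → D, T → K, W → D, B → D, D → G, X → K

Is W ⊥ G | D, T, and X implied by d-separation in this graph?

Yes

There are 4 undirected paths between W and G; checking each against the conditioning set {D, T, X}:
Path 1: W → D → G
  D is a chain here and D is conditioned on, so the path is blocked at D.
Path 2: W → D ← T → G
  T is a fork here and T is conditioned on, so the path is blocked at T.
Path 3: W → D ← X → K ← T → G
  X is a fork here and X is conditioned on, so the path is blocked at X.
Path 4: W → D ← K ← T → G
  T is a fork here and T is conditioned on, so the path is blocked at T.
All paths are blocked; W ⊥ G | {D, T, X} holds.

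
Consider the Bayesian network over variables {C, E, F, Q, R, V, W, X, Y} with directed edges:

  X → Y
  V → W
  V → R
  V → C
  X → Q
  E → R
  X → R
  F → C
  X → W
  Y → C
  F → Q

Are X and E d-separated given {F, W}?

Yes

There are 4 undirected paths between X and E; checking each against the conditioning set {F, W}:
  1. X → Q ← F → C ← V → R ← E — Q:collider[blocks]; F:fork[blocks]; C:collider[blocks]; V:fork[open]; R:collider[blocks] ⇒ blocked
  2. X → Y → C ← V → R ← E — Y:chain[open]; C:collider[blocks]; V:fork[open]; R:collider[blocks] ⇒ blocked
  3. X → W ← V → R ← E — W:collider[open]; V:fork[open]; R:collider[blocks] ⇒ blocked
  4. X → R ← E — R:collider[blocks] ⇒ blocked
Since every path is blocked, d-separation holds.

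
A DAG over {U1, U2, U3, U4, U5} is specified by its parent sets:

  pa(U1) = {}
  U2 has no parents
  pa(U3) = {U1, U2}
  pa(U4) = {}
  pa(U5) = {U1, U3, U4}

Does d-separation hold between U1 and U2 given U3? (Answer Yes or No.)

We examine all 2 paths between U1 and U2:
Path 1: U1 → U5 ← U3 ← U2
  U5 is a collider here and neither U5 nor any of its descendants is conditioned on, so the collider stays closed — the path is blocked at U5.
Path 2: U1 → U3 ← U2
  U3 is a collider and U3 is conditioned on, which opens it — no node blocks this path, so it is active.
Because an active path exists, U1 and U2 are not d-separated.

No — U1 and U2 are not d-separated given {U3}.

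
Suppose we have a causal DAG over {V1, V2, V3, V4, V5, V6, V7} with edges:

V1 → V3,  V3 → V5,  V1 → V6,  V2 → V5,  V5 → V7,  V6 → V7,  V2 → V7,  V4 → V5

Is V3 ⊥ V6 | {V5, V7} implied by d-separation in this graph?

There are 3 undirected paths between V3 and V6; checking each against the conditioning set {V5, V7}:
Path 1: V3 → V5 ← V2 → V7 ← V6
  V5 is a collider and V5 is conditioned on, which opens it; V2 is a fork and V2 is not conditioned on; V7 is a collider and V7 is conditioned on, which opens it — no node blocks this path, so it is active.
Path 2: V3 → V5 → V7 ← V6
  V5 is a chain here and V5 is conditioned on, so the path is blocked at V5.
Path 3: V3 ← V1 → V6
  V1 is a fork and V1 is not conditioned on — no node blocks this path, so it is active.
Because an active path exists, V3 and V6 are not d-separated.

No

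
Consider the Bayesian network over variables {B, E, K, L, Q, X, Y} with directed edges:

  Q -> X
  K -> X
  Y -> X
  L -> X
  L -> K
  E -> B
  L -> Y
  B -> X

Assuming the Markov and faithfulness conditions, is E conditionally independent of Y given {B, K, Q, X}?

There are 3 undirected paths between E and Y; checking each against the conditioning set {B, K, Q, X}:
Path 1: E → B → X ← K ← L → Y
  B is a chain here and B is conditioned on, so the path is blocked at B.
Path 2: E → B → X ← L → Y
  B is a chain here and B is conditioned on, so the path is blocked at B.
Path 3: E → B → X ← Y
  B is a chain here and B is conditioned on, so the path is blocked at B.
All paths are blocked; E ⊥ Y | {B, K, Q, X} holds.

Yes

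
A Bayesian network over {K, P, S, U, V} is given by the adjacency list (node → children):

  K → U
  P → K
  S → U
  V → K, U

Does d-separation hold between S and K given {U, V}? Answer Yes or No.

No

There are 2 undirected paths between S and K; checking each against the conditioning set {U, V}:
  1. S → U ← V → K — U:collider[open]; V:fork[blocks] ⇒ blocked
  2. S → U ← K — U:collider[open] ⇒ active
Because an active path exists, S and K are not d-separated.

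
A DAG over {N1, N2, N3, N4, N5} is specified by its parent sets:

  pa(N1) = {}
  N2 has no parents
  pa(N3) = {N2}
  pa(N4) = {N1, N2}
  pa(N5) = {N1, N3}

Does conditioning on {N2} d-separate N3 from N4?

Enumerating the 2 paths from N3 to N4 and testing each for blocking by {N2}:
Path 1: N3 ← N2 → N4
  N2 is a fork here and N2 is conditioned on, so the path is blocked at N2.
Path 2: N3 → N5 ← N1 → N4
  N5 is a collider here and neither N5 nor any of its descendants is conditioned on, so the collider stays closed — the path is blocked at N5.
All paths are blocked; N3 ⊥ N4 | {N2} holds.

Yes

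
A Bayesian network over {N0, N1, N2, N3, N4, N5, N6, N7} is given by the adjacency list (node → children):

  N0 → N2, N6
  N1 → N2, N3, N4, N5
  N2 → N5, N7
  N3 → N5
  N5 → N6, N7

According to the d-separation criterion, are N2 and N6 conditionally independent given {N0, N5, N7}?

There are 5 undirected paths between N2 and N6; checking each against the conditioning set {N0, N5, N7}:
Path 1: N2 → N7 ← N5 → N6
  N5 is a fork here and N5 is conditioned on, so the path is blocked at N5.
Path 2: N2 ← N1 → N3 → N5 → N6
  N5 is a chain here and N5 is conditioned on, so the path is blocked at N5.
Path 3: N2 ← N1 → N5 → N6
  N5 is a chain here and N5 is conditioned on, so the path is blocked at N5.
Path 4: N2 ← N0 → N6
  N0 is a fork here and N0 is conditioned on, so the path is blocked at N0.
Path 5: N2 → N5 → N6
  N5 is a chain here and N5 is conditioned on, so the path is blocked at N5.
Since every path is blocked, d-separation holds.

Yes — N2 and N6 are d-separated given {N0, N5, N7}.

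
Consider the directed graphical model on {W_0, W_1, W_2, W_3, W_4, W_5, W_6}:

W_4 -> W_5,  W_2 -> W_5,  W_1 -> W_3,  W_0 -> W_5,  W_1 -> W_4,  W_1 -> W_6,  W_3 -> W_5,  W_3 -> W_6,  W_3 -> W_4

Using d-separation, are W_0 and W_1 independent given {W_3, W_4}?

Yes

6 paths connect W_0 and W_1; each must be blocked for d-separation to hold:
Path 1: W_0 → W_5 ← W_3 → W_6 ← W_1
  W_5 is a collider here and neither W_5 nor any of its descendants is conditioned on, so the collider stays closed — the path is blocked at W_5.
Path 2: W_0 → W_5 ← W_3 ← W_1
  W_5 is a collider here and neither W_5 nor any of its descendants is conditioned on, so the collider stays closed — the path is blocked at W_5.
Path 3: W_0 → W_5 ← W_3 → W_4 ← W_1
  W_5 is a collider here and neither W_5 nor any of its descendants is conditioned on, so the collider stays closed — the path is blocked at W_5.
Path 4: W_0 → W_5 ← W_4 ← W_3 → W_6 ← W_1
  W_5 is a collider here and neither W_5 nor any of its descendants is conditioned on, so the collider stays closed — the path is blocked at W_5.
Path 5: W_0 → W_5 ← W_4 ← W_3 ← W_1
  W_5 is a collider here and neither W_5 nor any of its descendants is conditioned on, so the collider stays closed — the path is blocked at W_5.
Path 6: W_0 → W_5 ← W_4 ← W_1
  W_5 is a collider here and neither W_5 nor any of its descendants is conditioned on, so the collider stays closed — the path is blocked at W_5.
Every path is blocked, so W_0 and W_1 are d-separated given {W_3, W_4}.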